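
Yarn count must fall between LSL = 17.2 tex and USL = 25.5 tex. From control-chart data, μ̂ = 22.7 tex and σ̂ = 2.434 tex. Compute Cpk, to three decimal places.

0.383

Cpu = (USL − μ̂) / (3σ̂) = (25.5 − 22.7) / (3 × 2.434) = 0.3835; Cpl = (μ̂ − LSL) / (3σ̂) = (22.7 − 17.2) / (3 × 2.434) = 0.7532; Cpk = min(Cpu, Cpl) = 0.3835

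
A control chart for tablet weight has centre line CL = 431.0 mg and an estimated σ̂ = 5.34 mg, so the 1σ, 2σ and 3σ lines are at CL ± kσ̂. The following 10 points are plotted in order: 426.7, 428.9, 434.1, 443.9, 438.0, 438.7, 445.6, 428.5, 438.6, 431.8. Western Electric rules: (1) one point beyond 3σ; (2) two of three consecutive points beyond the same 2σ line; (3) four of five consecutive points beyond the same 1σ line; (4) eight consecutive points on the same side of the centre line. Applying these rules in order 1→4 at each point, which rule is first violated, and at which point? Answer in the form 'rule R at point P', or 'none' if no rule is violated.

Zone of each point (C = within 1σ̂, B = 1σ̂–2σ̂, A = 2σ̂–3σ̂, * = beyond 3σ̂; sign = side of CL): 1:-C, 2:-C, 3:+C, 4:+A, 5:+B, 6:+B, 7:+A, 8:-C, 9:+B, 10:+C
Rule 3 (four of five consecutive points beyond the same 1σ limit) is satisfied at point 7.

rule 3 at point 7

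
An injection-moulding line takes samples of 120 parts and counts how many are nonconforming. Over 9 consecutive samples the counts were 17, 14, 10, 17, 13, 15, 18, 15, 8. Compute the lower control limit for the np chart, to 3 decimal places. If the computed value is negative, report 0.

3.525

p̄ = Σdᵢ / (k·n) = 127 / (9 × 120) = 0.11759
LCL = np̄ − 3·√(np̄(1−p̄)) = 14.1111 − 3 × 3.5287 = 3.5250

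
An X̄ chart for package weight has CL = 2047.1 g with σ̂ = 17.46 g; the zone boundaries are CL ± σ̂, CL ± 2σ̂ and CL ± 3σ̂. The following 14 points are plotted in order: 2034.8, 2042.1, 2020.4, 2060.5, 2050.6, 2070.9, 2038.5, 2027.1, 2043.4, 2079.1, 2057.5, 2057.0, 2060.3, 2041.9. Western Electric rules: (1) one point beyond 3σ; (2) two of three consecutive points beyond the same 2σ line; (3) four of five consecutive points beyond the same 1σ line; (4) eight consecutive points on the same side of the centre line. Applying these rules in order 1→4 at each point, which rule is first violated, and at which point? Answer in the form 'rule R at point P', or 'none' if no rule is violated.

none

Zone of each point (C = within 1σ̂, B = 1σ̂–2σ̂, A = 2σ̂–3σ̂, * = beyond 3σ̂; sign = side of CL): 1:-C, 2:-C, 3:-B, 4:+C, 5:+C, 6:+B, 7:-C, 8:-B, 9:-C, 10:+B, 11:+C, 12:+C, 13:+C, 14:-C
No rule fires across all 14 points.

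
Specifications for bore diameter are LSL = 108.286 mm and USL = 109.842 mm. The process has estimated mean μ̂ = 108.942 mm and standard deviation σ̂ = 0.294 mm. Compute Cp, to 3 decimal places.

0.882

Cp = (USL − LSL) / (6σ̂) = (109.842 − 108.286) / (6 × 0.294) = 1.5560 / 1.7640 = 0.8821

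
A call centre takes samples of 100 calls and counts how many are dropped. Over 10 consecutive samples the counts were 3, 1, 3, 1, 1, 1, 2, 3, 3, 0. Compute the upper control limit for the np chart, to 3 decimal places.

p̄ = Σdᵢ / (k·n) = 18 / (10 × 100) = 0.01800
UCL = np̄ + 3·√(np̄(1−p̄)) = 1.8000 + 3 × √(1.8000×0.98200) = 1.8000 + 3 × 1.3295 = 5.7885

5.789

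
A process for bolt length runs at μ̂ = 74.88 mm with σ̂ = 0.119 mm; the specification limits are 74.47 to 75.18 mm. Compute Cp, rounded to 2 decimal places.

Cp = (USL − LSL) / (6σ̂) = (75.18 − 74.47) / (6 × 0.119) = 0.7100 / 0.7140 = 0.9944

0.99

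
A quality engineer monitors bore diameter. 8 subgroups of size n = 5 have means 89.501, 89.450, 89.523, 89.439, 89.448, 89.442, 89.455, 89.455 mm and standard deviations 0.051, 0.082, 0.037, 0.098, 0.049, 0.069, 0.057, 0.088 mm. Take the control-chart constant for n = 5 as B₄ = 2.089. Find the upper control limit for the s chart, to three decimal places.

s̄ = (0.051 + 0.082 + 0.037 + 0.098 + 0.049 + 0.069 + 0.057 + 0.088) / 8 = 0.0664
UCL_s = B₄·s̄ = 2.089 × 0.0664 = 0.1387

0.139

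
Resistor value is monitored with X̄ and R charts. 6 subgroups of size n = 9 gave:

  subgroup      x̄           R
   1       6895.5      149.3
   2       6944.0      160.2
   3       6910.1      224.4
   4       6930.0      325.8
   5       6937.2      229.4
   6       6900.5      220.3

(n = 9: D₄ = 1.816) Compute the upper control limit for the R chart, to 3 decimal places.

396.312

R̄ = (149.3 + 160.2 + 224.4 + 325.8 + 229.4 + 220.3) / 6 = 1309.4000 / 6 = 218.2333
UCL_R = D₄·R̄ = 1.816 × 218.2333 = 396.3117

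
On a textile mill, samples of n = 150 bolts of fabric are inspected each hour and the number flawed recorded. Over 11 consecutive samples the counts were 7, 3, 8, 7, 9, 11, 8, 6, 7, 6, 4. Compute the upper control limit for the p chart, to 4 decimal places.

p̄ = Σdᵢ / (k·n) = 76 / (11 × 150) = 0.04606
UCL = p̄ + 3·√(p̄(1−p̄)/n) = 0.04606 + 3 × √(0.04606×0.95394/150) = 0.04606 + 3 × 0.01712 = 0.09741

0.0974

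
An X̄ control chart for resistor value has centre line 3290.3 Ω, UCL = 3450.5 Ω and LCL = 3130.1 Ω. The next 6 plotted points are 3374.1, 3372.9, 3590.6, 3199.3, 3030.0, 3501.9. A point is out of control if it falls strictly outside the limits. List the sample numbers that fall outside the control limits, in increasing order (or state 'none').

3, 5, 6

Compare each point to [3130.1, 3450.5]: sample 3 = 3590.6 > UCL; sample 5 = 3030.0 < LCL; sample 6 = 3501.9 > UCL.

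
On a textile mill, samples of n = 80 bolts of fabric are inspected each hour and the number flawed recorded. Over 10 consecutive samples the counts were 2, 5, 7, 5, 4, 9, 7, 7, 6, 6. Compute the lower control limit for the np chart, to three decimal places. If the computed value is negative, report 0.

0.000

p̄ = Σdᵢ / (k·n) = 58 / (10 × 80) = 0.07250
LCL = np̄ − 3·√(np̄(1−p̄)) = 5.8000 − 3 × 2.3194 = -1.1581 → 0 (negative, so LCL = 0)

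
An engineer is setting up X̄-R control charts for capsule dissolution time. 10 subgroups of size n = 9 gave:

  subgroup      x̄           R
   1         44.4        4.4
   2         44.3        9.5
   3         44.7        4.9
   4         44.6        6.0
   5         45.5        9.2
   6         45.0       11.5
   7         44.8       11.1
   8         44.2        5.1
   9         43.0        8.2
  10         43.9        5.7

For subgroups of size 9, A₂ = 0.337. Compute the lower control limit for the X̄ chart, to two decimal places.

X̄̄ = (44.4 + 44.3 + 44.7 + 44.6 + 45.5 + 45.0 + 44.8 + 44.2 + 43.0 + 43.9) / 10 = 444.4000 / 10 = 44.4400
R̄ = (4.4 + 9.5 + 4.9 + 6.0 + 9.2 + 11.5 + 11.1 + 5.1 + 8.2 + 5.7) / 10 = 75.6000 / 10 = 7.5600
LCL = X̄̄ − A₂·R̄ = 44.4400 − 0.337 × 7.5600 = 41.8923

41.89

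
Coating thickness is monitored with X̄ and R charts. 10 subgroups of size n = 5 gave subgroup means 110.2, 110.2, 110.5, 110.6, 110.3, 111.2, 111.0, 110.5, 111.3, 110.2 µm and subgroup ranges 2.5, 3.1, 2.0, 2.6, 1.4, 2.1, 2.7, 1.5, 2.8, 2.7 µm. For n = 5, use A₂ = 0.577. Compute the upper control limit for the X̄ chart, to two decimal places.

111.95

X̄̄ = (110.2 + 110.2 + 110.5 + 110.6 + 110.3 + 111.2 + 111.0 + 110.5 + 111.3 + 110.2) / 10 = 1106.0000 / 10 = 110.6000
R̄ = (2.5 + 3.1 + 2.0 + 2.6 + 1.4 + 2.1 + 2.7 + 1.5 + 2.8 + 2.7) / 10 = 23.4000 / 10 = 2.3400
UCL = X̄̄ + A₂·R̄ = 110.6000 + 0.577 × 2.3400 = 111.9502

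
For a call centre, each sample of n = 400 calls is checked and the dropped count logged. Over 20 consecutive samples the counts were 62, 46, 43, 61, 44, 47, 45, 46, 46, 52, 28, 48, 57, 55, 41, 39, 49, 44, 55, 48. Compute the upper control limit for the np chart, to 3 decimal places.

p̄ = Σdᵢ / (k·n) = 956 / (20 × 400) = 0.11950
UCL = np̄ + 3·√(np̄(1−p̄)) = 47.8000 + 3 × √(47.8000×0.88050) = 47.8000 + 3 × 6.4875 = 67.2626

67.263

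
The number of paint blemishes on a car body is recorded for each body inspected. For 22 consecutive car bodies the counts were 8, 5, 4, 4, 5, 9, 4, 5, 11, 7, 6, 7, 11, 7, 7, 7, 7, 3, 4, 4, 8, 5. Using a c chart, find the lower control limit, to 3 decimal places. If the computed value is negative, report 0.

0.000

c̄ = (8 + 5 + 4 + 4 + 5 + 9 + 4 + 5 + 11 + 7 + 6 + 7 + 11 + 7 + 7 + 7 + 7 + 3 + 4 + 4 + 8 + 5) / 22 = 138 / 22 = 6.2727
LCL = c̄ − 3√c̄ = 6.2727 − 3 × 2.5045 = -1.2409 → 0 (cannot be negative)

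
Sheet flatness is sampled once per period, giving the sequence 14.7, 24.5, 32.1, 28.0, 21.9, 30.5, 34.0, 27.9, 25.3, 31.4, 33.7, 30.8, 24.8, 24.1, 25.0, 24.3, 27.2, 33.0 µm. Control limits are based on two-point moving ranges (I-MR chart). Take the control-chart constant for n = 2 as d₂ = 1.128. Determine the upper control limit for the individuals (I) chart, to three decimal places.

39.399

X̄ = (14.7 + 24.5 + 32.1 + 28.0 + 21.9 + 30.5 + 34.0 + 27.9 + 25.3 + 31.4 + 33.7 + 30.8 + 24.8 + 24.1 + 25.0 + 24.3 + 27.2 + 33.0) / 18 = 27.4000
Moving ranges: 9.8, 7.6, 4.1, 6.1, 8.6, 3.5, 6.1, 2.6, 6.1, 2.3, 2.9, 6.0, 0.7, 0.9, 0.7, 2.9, 5.8; M̄R̄ = 76.7000 / 17 = 4.5118
UCL = X̄ + 3·M̄R̄/d₂ = 27.4000 + 3 × 4.5118 / 1.128 = 39.3994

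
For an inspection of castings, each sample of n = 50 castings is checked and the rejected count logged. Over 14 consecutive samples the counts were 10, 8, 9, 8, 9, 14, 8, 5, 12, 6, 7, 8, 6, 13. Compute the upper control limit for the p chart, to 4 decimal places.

p̄ = Σdᵢ / (k·n) = 123 / (14 × 50) = 0.17571
UCL = p̄ + 3·√(p̄(1−p̄)/n) = 0.17571 + 3 × √(0.17571×0.82429/50) = 0.17571 + 3 × 0.05382 = 0.33718

0.3372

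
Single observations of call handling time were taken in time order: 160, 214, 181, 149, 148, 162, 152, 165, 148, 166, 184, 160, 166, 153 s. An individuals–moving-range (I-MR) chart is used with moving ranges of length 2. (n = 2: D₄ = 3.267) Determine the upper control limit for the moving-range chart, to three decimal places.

Moving ranges: 54, 33, 32, 1, 14, 10, 13, 17, 18, 18, 24, 6, 13; M̄R̄ = 253.0000 / 13 = 19.4615
UCL_MR = D₄·M̄R̄ = 3.267 × 19.4615 = 63.5808

63.581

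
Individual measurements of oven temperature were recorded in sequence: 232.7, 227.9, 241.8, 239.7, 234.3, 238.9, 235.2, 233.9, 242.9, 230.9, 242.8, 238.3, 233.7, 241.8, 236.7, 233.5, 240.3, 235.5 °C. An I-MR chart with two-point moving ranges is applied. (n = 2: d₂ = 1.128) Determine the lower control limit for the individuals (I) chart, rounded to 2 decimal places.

X̄ = (232.7 + 227.9 + 241.8 + 239.7 + 234.3 + 238.9 + 235.2 + 233.9 + 242.9 + 230.9 + 242.8 + 238.3 + 233.7 + 241.8 + 236.7 + 233.5 + 240.3 + 235.5) / 18 = 236.7111
Moving ranges: 4.8, 13.9, 2.1, 5.4, 4.6, 3.7, 1.3, 9.0, 12.0, 11.9, 4.5, 4.6, 8.1, 5.1, 3.2, 6.8, 4.8; M̄R̄ = 105.8000 / 17 = 6.2235
LCL = X̄ − 3·M̄R̄/d₂ = 236.7111 − 3 × 6.2235 / 1.128 = 220.1592

220.16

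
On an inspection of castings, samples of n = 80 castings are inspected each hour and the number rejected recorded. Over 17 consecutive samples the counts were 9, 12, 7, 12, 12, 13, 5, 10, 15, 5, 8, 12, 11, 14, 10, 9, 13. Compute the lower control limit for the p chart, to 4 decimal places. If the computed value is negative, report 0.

p̄ = Σdᵢ / (k·n) = 177 / (17 × 80) = 0.13015
LCL = p̄ − 3·√(p̄(1−p̄)/n) = 0.13015 − 3 × 0.03762 = 0.01729

0.0173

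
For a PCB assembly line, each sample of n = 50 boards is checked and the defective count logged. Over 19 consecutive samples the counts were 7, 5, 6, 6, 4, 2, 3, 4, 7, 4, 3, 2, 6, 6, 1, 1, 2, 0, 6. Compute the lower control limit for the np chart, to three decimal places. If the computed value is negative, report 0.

0.000

p̄ = Σdᵢ / (k·n) = 75 / (19 × 50) = 0.07895
LCL = np̄ − 3·√(np̄(1−p̄)) = 3.9474 − 3 × 1.9068 = -1.7729 → 0 (negative, so LCL = 0)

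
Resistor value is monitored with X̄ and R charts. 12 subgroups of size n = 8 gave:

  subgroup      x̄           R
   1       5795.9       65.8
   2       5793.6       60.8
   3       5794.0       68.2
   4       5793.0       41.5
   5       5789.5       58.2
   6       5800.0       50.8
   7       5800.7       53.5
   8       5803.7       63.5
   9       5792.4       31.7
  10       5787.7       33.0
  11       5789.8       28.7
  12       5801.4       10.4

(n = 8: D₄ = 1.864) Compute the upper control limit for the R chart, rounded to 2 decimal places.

R̄ = (65.8 + 60.8 + 68.2 + 41.5 + 58.2 + 50.8 + 53.5 + 63.5 + 31.7 + 33.0 + 28.7 + 10.4) / 12 = 566.1000 / 12 = 47.1750
UCL_R = D₄·R̄ = 1.864 × 47.1750 = 87.9342

87.93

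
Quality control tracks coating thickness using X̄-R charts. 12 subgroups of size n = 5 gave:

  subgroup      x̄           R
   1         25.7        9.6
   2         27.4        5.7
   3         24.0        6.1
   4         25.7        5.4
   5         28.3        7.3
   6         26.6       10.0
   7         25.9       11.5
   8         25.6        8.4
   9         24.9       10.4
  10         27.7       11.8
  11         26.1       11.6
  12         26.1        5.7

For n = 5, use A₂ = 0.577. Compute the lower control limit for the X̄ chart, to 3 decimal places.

21.190

X̄̄ = (25.7 + 27.4 + 24.0 + 25.7 + 28.3 + 26.6 + 25.9 + 25.6 + 24.9 + 27.7 + 26.1 + 26.1) / 12 = 314.0000 / 12 = 26.1667
R̄ = (9.6 + 5.7 + 6.1 + 5.4 + 7.3 + 10.0 + 11.5 + 8.4 + 10.4 + 11.8 + 11.6 + 5.7) / 12 = 103.5000 / 12 = 8.6250
LCL = X̄̄ − A₂·R̄ = 26.1667 − 0.577 × 8.6250 = 21.1900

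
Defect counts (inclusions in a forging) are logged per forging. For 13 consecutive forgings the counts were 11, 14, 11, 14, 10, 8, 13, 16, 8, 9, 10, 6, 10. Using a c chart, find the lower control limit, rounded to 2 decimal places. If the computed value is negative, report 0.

c̄ = (11 + 14 + 11 + 14 + 10 + 8 + 13 + 16 + 8 + 9 + 10 + 6 + 10) / 13 = 140 / 13 = 10.7692
LCL = c̄ − 3√c̄ = 10.7692 − 3 × 3.2817 = 0.9243

0.92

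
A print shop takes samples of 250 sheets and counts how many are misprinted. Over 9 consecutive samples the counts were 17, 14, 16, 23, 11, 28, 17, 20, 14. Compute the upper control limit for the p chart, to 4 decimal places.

0.1199

p̄ = Σdᵢ / (k·n) = 160 / (9 × 250) = 0.07111
UCL = p̄ + 3·√(p̄(1−p̄)/n) = 0.07111 + 3 × √(0.07111×0.92889/250) = 0.07111 + 3 × 0.01625 = 0.11988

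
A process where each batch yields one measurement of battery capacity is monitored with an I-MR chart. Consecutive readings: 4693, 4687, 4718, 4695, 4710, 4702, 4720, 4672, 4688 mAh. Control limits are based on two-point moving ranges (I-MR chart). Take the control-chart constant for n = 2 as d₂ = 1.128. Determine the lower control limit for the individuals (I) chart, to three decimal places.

4643.480

X̄ = (4693 + 4687 + 4718 + 4695 + 4710 + 4702 + 4720 + 4672 + 4688) / 9 = 4698.3333
Moving ranges: 6, 31, 23, 15, 8, 18, 48, 16; M̄R̄ = 165.0000 / 8 = 20.6250
LCL = X̄ − 3·M̄R̄/d₂ = 4698.3333 − 3 × 20.6250 / 1.128 = 4643.4796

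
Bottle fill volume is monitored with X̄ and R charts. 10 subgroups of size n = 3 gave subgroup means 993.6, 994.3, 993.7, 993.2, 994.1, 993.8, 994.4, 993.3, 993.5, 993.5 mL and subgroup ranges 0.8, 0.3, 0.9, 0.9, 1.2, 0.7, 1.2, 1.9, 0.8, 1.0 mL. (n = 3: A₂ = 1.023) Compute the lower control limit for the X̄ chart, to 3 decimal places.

X̄̄ = (993.6 + 994.3 + 993.7 + 993.2 + 994.1 + 993.8 + 994.4 + 993.3 + 993.5 + 993.5) / 10 = 9937.4000 / 10 = 993.7400
R̄ = (0.8 + 0.3 + 0.9 + 0.9 + 1.2 + 0.7 + 1.2 + 1.9 + 0.8 + 1.0) / 10 = 9.7000 / 10 = 0.9700
LCL = X̄̄ − A₂·R̄ = 993.7400 − 1.023 × 0.9700 = 992.7477

992.748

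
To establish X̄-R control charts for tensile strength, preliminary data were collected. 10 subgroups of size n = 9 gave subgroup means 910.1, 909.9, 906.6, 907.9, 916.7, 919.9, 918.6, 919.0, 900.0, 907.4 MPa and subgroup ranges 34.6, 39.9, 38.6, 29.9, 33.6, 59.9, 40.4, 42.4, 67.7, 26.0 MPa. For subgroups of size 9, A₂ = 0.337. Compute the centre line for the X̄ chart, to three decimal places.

911.610

X̄̄ = (910.1 + 909.9 + 906.6 + 907.9 + 916.7 + 919.9 + 918.6 + 919.0 + 900.0 + 907.4) / 10 = 9116.1000 / 10 = 911.6100
CL = X̄̄ = 911.6100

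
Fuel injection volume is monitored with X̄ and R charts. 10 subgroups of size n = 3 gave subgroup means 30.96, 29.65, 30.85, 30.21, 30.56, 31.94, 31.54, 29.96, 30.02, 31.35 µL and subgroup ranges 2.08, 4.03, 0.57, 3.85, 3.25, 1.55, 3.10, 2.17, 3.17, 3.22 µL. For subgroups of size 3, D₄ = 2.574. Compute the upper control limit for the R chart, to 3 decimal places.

R̄ = (2.08 + 4.03 + 0.57 + 3.85 + 3.25 + 1.55 + 3.10 + 2.17 + 3.17 + 3.22) / 10 = 26.9900 / 10 = 2.6990
UCL_R = D₄·R̄ = 2.574 × 2.6990 = 6.9472

6.947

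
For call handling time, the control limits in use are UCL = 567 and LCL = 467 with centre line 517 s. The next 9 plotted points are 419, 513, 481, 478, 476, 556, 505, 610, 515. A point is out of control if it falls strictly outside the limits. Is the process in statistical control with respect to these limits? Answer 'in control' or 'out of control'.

Compare each point to [467, 567]: sample 1 = 419 < LCL; sample 8 = 610 > UCL.

out of control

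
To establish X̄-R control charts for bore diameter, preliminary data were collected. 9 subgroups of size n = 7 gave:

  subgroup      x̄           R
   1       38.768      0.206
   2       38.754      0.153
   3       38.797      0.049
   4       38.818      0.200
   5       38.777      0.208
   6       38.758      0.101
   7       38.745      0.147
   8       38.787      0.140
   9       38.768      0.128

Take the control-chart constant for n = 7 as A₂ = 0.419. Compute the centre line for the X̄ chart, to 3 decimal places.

38.775

X̄̄ = (38.768 + 38.754 + 38.797 + 38.818 + 38.777 + 38.758 + 38.745 + 38.787 + 38.768) / 9 = 348.9720 / 9 = 38.7747
CL = X̄̄ = 38.7747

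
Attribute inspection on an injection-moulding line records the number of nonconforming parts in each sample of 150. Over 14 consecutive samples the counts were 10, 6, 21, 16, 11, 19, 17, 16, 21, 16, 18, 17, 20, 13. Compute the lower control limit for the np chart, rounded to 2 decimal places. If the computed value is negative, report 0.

p̄ = Σdᵢ / (k·n) = 221 / (14 × 150) = 0.10524
LCL = np̄ − 3·√(np̄(1−p̄)) = 15.7857 − 3 × 3.7583 = 4.5110

4.51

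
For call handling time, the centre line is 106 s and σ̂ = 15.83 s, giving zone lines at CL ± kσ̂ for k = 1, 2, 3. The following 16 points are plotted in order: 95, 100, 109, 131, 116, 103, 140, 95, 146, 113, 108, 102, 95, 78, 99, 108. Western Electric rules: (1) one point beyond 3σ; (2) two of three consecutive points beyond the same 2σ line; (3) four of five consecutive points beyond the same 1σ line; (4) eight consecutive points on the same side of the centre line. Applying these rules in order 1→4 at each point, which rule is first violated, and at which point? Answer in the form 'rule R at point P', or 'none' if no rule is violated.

Zone of each point (C = within 1σ̂, B = 1σ̂–2σ̂, A = 2σ̂–3σ̂, * = beyond 3σ̂; sign = side of CL): 1:-C, 2:-C, 3:+C, 4:+B, 5:+C, 6:-C, 7:+A, 8:-C, 9:+A, 10:+C, 11:+C, 12:-C, 13:-C, 14:-B, 15:-C, 16:+C
Rule 2 (two of three consecutive points beyond the same 2σ limit) is satisfied at point 9.

rule 2 at point 9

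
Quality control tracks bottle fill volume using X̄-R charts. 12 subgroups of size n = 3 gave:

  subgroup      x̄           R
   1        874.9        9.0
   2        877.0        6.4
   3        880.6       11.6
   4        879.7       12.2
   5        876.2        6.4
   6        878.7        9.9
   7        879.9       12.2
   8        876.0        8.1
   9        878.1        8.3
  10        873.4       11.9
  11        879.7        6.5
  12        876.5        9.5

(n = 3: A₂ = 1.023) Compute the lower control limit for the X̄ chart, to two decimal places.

X̄̄ = (874.9 + 877.0 + 880.6 + 879.7 + 876.2 + 878.7 + 879.9 + 876.0 + 878.1 + 873.4 + 879.7 + 876.5) / 12 = 10530.7000 / 12 = 877.5583
R̄ = (9.0 + 6.4 + 11.6 + 12.2 + 6.4 + 9.9 + 12.2 + 8.1 + 8.3 + 11.9 + 6.5 + 9.5) / 12 = 112.0000 / 12 = 9.3333
LCL = X̄̄ − A₂·R̄ = 877.5583 − 1.023 × 9.3333 = 868.0103

868.01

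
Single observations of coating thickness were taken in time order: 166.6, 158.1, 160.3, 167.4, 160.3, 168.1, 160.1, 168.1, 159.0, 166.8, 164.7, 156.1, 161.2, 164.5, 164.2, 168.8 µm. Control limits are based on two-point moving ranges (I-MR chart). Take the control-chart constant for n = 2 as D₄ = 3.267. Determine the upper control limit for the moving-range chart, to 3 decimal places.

19.515

Moving ranges: 8.5, 2.2, 7.1, 7.1, 7.8, 8.0, 8.0, 9.1, 7.8, 2.1, 8.6, 5.1, 3.3, 0.3, 4.6; M̄R̄ = 89.6000 / 15 = 5.9733
UCL_MR = D₄·M̄R̄ = 3.267 × 5.9733 = 19.5149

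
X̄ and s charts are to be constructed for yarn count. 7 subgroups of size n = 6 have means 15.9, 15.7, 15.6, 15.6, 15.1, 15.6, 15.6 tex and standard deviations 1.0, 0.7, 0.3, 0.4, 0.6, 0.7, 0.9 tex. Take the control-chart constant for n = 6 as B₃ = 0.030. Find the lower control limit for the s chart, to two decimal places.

0.02

s̄ = (1.0 + 0.7 + 0.3 + 0.4 + 0.6 + 0.7 + 0.9) / 7 = 0.6571
LCL_s = B₃·s̄ = 0.030 × 0.6571 = 0.0197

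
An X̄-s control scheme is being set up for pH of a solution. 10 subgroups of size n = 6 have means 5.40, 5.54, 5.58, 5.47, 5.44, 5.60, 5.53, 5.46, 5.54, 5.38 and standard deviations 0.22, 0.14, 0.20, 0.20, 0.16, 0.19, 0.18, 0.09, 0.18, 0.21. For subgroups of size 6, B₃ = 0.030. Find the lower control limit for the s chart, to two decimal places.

s̄ = (0.22 + 0.14 + 0.20 + 0.20 + 0.16 + 0.19 + 0.18 + 0.09 + 0.18 + 0.21) / 10 = 0.1770
LCL_s = B₃·s̄ = 0.030 × 0.1770 = 0.0053

0.01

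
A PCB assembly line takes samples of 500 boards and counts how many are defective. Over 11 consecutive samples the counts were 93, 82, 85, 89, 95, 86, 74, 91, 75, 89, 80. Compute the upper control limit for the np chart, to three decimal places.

p̄ = Σdᵢ / (k·n) = 939 / (11 × 500) = 0.17073
UCL = np̄ + 3·√(np̄(1−p̄)) = 85.3636 + 3 × √(85.3636×0.82927) = 85.3636 + 3 × 8.4137 = 110.6046

110.605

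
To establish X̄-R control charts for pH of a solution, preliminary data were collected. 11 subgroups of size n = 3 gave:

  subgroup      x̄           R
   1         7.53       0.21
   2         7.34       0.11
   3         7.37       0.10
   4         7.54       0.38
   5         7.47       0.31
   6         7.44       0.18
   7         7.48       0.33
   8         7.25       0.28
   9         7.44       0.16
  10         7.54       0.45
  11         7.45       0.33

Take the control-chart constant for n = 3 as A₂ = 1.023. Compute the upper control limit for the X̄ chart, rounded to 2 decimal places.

X̄̄ = (7.53 + 7.34 + 7.37 + 7.54 + 7.47 + 7.44 + 7.48 + 7.25 + 7.44 + 7.54 + 7.45) / 11 = 81.8500 / 11 = 7.4409
R̄ = (0.21 + 0.11 + 0.10 + 0.38 + 0.31 + 0.18 + 0.33 + 0.28 + 0.16 + 0.45 + 0.33) / 11 = 2.8400 / 11 = 0.2582
UCL = X̄̄ + A₂·R̄ = 7.4409 + 1.023 × 0.2582 = 7.7050

7.71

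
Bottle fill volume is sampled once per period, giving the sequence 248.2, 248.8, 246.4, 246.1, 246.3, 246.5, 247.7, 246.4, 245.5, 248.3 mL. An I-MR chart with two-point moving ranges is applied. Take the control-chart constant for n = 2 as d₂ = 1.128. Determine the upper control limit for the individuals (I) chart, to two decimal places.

249.95

X̄ = (248.2 + 248.8 + 246.4 + 246.1 + 246.3 + 246.5 + 247.7 + 246.4 + 245.5 + 248.3) / 10 = 247.0200
Moving ranges: 0.6, 2.4, 0.3, 0.2, 0.2, 1.2, 1.3, 0.9, 2.8; M̄R̄ = 9.9000 / 9 = 1.1000
UCL = X̄ + 3·M̄R̄/d₂ = 247.0200 + 3 × 1.1000 / 1.128 = 249.9455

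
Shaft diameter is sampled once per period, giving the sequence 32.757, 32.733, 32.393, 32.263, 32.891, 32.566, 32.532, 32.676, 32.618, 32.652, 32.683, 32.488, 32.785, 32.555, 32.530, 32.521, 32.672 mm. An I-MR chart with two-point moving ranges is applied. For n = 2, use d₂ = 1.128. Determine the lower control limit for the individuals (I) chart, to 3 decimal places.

X̄ = (32.757 + 32.733 + 32.393 + 32.263 + 32.891 + 32.566 + 32.532 + 32.676 + 32.618 + 32.652 + 32.683 + 32.488 + 32.785 + 32.555 + 32.530 + 32.521 + 32.672) / 17 = 32.6068
Moving ranges: 0.024, 0.340, 0.130, 0.628, 0.325, 0.034, 0.144, 0.058, 0.034, 0.031, 0.195, 0.297, 0.230, 0.025, 0.009, 0.151; M̄R̄ = 2.6550 / 16 = 0.1659
LCL = X̄ − 3·M̄R̄/d₂ = 32.6068 − 3 × 0.1659 / 1.128 = 32.1654

32.165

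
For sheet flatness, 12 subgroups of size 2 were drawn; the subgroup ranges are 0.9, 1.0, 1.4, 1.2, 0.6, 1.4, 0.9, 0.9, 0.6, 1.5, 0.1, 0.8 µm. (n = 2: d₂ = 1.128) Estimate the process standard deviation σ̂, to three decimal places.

0.835

R̄ = (0.9 + 1.0 + 1.4 + 1.2 + 0.6 + 1.4 + 0.9 + 0.9 + 0.6 + 1.5 + 0.1 + 0.8) / 12 = 0.9417
σ̂ = R̄ / d₂ = 0.9417 / 1.128 = 0.8348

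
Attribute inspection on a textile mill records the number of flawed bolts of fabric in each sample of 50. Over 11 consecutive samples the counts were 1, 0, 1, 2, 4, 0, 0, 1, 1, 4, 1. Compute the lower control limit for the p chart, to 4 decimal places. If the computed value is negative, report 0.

0.0000

p̄ = Σdᵢ / (k·n) = 15 / (11 × 50) = 0.02727
LCL = p̄ − 3·√(p̄(1−p̄)/n) = 0.02727 − 3 × 0.02303 = -0.04183 → 0 (negative, so LCL = 0)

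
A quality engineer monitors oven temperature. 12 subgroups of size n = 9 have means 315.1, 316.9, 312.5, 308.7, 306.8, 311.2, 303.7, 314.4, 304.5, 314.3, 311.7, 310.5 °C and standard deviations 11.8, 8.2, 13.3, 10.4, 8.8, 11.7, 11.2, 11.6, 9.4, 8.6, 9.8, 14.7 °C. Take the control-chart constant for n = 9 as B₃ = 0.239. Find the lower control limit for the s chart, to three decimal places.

s̄ = (11.8 + 8.2 + 13.3 + 10.4 + 8.8 + 11.7 + 11.2 + 11.6 + 9.4 + 8.6 + 9.8 + 14.7) / 12 = 10.7917
LCL_s = B₃·s̄ = 0.239 × 10.7917 = 2.5792

2.579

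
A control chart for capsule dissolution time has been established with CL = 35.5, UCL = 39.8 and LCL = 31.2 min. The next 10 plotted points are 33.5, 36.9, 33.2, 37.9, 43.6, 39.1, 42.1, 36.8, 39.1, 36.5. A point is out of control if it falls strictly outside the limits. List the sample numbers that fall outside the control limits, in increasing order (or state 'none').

Compare each point to [31.2, 39.8]: sample 5 = 43.6 > UCL; sample 7 = 42.1 > UCL.

5, 7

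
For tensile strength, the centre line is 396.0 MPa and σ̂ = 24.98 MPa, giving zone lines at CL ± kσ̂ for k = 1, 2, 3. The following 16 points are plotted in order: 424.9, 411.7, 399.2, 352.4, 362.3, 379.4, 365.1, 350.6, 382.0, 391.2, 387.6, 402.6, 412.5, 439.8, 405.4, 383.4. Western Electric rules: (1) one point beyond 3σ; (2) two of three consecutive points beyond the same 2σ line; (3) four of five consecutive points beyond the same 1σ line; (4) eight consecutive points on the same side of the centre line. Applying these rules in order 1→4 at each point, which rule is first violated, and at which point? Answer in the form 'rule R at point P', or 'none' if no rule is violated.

Zone of each point (C = within 1σ̂, B = 1σ̂–2σ̂, A = 2σ̂–3σ̂, * = beyond 3σ̂; sign = side of CL): 1:+B, 2:+C, 3:+C, 4:-B, 5:-B, 6:-C, 7:-B, 8:-B, 9:-C, 10:-C, 11:-C, 12:+C, 13:+C, 14:+B, 15:+C, 16:-C
Rule 3 (four of five consecutive points beyond the same 1σ limit) is satisfied at point 8.

rule 3 at point 8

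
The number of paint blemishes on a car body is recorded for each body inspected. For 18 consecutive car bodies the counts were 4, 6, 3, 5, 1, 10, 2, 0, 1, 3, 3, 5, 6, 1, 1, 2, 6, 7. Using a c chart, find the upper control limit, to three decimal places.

9.411

c̄ = (4 + 6 + 3 + 5 + 1 + 10 + 2 + 0 + 1 + 3 + 3 + 5 + 6 + 1 + 1 + 2 + 6 + 7) / 18 = 66 / 18 = 3.6667
UCL = c̄ + 3√c̄ = 3.6667 + 3 × √3.6667 = 3.6667 + 3 × 1.9149 = 9.4112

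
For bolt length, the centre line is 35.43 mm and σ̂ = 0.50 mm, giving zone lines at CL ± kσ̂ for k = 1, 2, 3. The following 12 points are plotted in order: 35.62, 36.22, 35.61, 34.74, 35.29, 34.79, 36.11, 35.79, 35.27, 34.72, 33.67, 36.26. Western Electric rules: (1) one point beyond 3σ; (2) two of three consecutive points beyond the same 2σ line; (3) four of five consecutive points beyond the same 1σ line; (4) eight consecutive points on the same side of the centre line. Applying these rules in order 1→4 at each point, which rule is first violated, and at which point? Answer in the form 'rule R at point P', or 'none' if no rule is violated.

Zone of each point (C = within 1σ̂, B = 1σ̂–2σ̂, A = 2σ̂–3σ̂, * = beyond 3σ̂; sign = side of CL): 1:+C, 2:+B, 3:+C, 4:-B, 5:-C, 6:-B, 7:+B, 8:+C, 9:-C, 10:-B, 11:-*, 12:+B
Rule 1 (one point beyond the 3σ limits) is satisfied at point 11.

rule 1 at point 11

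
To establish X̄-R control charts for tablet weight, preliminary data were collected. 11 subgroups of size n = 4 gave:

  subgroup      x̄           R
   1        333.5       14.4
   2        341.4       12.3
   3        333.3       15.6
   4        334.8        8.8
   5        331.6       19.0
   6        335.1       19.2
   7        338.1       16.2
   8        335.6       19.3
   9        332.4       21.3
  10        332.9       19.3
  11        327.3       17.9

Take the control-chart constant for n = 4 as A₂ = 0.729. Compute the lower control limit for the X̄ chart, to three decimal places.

X̄̄ = (333.5 + 341.4 + 333.3 + 334.8 + 331.6 + 335.1 + 338.1 + 335.6 + 332.4 + 332.9 + 327.3) / 11 = 3676.0000 / 11 = 334.1818
R̄ = (14.4 + 12.3 + 15.6 + 8.8 + 19.0 + 19.2 + 16.2 + 19.3 + 21.3 + 19.3 + 17.9) / 11 = 183.3000 / 11 = 16.6636
LCL = X̄̄ − A₂·R̄ = 334.1818 − 0.729 × 16.6636 = 322.0340

322.034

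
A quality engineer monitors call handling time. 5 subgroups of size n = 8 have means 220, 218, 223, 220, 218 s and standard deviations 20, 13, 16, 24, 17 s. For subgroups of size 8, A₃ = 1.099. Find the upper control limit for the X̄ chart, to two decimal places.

239.58

X̄̄ = (220 + 218 + 223 + 220 + 218) / 5 = 219.8000
s̄ = (20 + 13 + 16 + 24 + 17) / 5 = 18.0000
UCL = X̄̄ + A₃·s̄ = 219.8000 + 1.099 × 18.0000 = 239.5820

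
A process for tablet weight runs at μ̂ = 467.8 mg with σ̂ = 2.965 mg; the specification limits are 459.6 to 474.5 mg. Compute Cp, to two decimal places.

Cp = (USL − LSL) / (6σ̂) = (474.5 − 459.6) / (6 × 2.965) = 14.9000 / 17.7900 = 0.8375

0.84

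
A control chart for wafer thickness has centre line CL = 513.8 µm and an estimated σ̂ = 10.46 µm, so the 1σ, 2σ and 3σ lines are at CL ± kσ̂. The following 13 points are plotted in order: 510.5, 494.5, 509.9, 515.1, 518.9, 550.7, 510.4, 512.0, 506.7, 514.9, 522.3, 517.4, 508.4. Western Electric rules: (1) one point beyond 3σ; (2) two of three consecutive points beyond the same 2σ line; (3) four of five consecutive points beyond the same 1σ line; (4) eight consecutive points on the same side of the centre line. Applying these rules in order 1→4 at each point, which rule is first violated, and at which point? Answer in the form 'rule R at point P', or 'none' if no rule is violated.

rule 1 at point 6

Zone of each point (C = within 1σ̂, B = 1σ̂–2σ̂, A = 2σ̂–3σ̂, * = beyond 3σ̂; sign = side of CL): 1:-C, 2:-B, 3:-C, 4:+C, 5:+C, 6:+*, 7:-C, 8:-C, 9:-C, 10:+C, 11:+C, 12:+C, 13:-C
Rule 1 (one point beyond the 3σ limits) is satisfied at point 6.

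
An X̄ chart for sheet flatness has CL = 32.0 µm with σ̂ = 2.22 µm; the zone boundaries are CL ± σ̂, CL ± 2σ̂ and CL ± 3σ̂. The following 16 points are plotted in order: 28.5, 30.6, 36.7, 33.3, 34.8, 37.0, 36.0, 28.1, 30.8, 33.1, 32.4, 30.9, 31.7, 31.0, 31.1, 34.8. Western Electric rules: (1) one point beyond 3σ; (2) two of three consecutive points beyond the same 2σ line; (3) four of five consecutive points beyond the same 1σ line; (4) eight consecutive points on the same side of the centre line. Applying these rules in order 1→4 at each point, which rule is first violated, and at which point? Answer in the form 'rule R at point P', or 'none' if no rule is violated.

rule 3 at point 7

Zone of each point (C = within 1σ̂, B = 1σ̂–2σ̂, A = 2σ̂–3σ̂, * = beyond 3σ̂; sign = side of CL): 1:-B, 2:-C, 3:+A, 4:+C, 5:+B, 6:+A, 7:+B, 8:-B, 9:-C, 10:+C, 11:+C, 12:-C, 13:-C, 14:-C, 15:-C, 16:+B
Rule 3 (four of five consecutive points beyond the same 1σ limit) is satisfied at point 7.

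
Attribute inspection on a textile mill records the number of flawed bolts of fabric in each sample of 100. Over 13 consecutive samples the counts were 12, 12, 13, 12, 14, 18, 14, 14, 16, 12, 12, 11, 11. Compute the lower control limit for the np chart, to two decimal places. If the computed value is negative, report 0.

p̄ = Σdᵢ / (k·n) = 171 / (13 × 100) = 0.13154
LCL = np̄ − 3·√(np̄(1−p̄)) = 13.1538 − 3 × 3.3799 = 3.0142

3.01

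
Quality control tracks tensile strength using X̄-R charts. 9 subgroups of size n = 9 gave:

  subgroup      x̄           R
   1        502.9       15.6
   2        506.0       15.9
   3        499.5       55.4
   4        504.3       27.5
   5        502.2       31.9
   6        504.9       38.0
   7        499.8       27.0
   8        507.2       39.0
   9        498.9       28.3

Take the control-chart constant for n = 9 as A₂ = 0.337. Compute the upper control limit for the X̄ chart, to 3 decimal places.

513.288

X̄̄ = (502.9 + 506.0 + 499.5 + 504.3 + 502.2 + 504.9 + 499.8 + 507.2 + 498.9) / 9 = 4525.7000 / 9 = 502.8556
R̄ = (15.6 + 15.9 + 55.4 + 27.5 + 31.9 + 38.0 + 27.0 + 39.0 + 28.3) / 9 = 278.6000 / 9 = 30.9556
UCL = X̄̄ + A₂·R̄ = 502.8556 + 0.337 × 30.9556 = 513.2876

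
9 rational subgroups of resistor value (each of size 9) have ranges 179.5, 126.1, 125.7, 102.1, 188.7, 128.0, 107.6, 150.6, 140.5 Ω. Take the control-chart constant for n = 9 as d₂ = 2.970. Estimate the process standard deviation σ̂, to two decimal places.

R̄ = (179.5 + 126.1 + 125.7 + 102.1 + 188.7 + 128.0 + 107.6 + 150.6 + 140.5) / 9 = 138.7556
σ̂ = R̄ / d₂ = 138.7556 / 2.970 = 46.7190

46.72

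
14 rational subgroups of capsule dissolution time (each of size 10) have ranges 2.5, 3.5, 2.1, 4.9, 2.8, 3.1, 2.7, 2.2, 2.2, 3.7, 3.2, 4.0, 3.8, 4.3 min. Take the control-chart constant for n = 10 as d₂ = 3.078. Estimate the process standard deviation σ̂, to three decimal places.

1.044

R̄ = (2.5 + 3.5 + 2.1 + 4.9 + 2.8 + 3.1 + 2.7 + 2.2 + 2.2 + 3.7 + 3.2 + 4.0 + 3.8 + 4.3) / 14 = 3.2143
σ̂ = R̄ / d₂ = 3.2143 / 3.078 = 1.0443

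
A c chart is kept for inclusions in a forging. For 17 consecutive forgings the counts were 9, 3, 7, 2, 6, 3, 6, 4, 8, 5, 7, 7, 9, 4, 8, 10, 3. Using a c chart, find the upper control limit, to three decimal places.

13.254

c̄ = (9 + 3 + 7 + 2 + 6 + 3 + 6 + 4 + 8 + 5 + 7 + 7 + 9 + 4 + 8 + 10 + 3) / 17 = 101 / 17 = 5.9412
UCL = c̄ + 3√c̄ = 5.9412 + 3 × √5.9412 = 5.9412 + 3 × 2.4375 = 13.2535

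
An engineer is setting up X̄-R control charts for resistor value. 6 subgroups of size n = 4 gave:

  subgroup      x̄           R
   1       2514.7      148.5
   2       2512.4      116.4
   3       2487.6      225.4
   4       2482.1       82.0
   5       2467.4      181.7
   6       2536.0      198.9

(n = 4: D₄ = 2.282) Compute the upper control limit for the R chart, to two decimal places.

R̄ = (148.5 + 116.4 + 225.4 + 82.0 + 181.7 + 198.9) / 6 = 952.9000 / 6 = 158.8167
UCL_R = D₄·R̄ = 2.282 × 158.8167 = 362.4196

362.42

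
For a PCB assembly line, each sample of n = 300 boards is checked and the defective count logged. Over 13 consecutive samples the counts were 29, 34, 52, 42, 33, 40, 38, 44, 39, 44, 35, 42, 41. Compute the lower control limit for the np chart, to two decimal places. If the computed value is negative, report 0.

p̄ = Σdᵢ / (k·n) = 513 / (13 × 300) = 0.13154
LCL = np̄ − 3·√(np̄(1−p̄)) = 39.4615 − 3 × 5.8541 = 21.8992

21.90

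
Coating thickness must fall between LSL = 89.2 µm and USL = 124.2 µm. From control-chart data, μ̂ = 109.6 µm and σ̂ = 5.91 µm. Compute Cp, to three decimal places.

0.987

Cp = (USL − LSL) / (6σ̂) = (124.2 − 89.2) / (6 × 5.91) = 35.0000 / 35.4600 = 0.9870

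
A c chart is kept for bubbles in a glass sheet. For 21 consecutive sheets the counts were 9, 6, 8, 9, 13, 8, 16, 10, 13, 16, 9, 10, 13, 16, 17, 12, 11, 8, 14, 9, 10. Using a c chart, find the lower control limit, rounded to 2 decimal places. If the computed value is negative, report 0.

1.21

c̄ = (9 + 6 + 8 + 9 + 13 + 8 + 16 + 10 + 13 + 16 + 9 + 10 + 13 + 16 + 17 + 12 + 11 + 8 + 14 + 9 + 10) / 21 = 237 / 21 = 11.2857
LCL = c̄ − 3√c̄ = 11.2857 − 3 × 3.3594 = 1.2074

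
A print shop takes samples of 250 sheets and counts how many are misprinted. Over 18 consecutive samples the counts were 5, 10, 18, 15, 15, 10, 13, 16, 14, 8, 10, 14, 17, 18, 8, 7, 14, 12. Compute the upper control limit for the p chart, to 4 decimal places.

p̄ = Σdᵢ / (k·n) = 224 / (18 × 250) = 0.04978
UCL = p̄ + 3·√(p̄(1−p̄)/n) = 0.04978 + 3 × √(0.04978×0.95022/250) = 0.04978 + 3 × 0.01375 = 0.09104

0.0910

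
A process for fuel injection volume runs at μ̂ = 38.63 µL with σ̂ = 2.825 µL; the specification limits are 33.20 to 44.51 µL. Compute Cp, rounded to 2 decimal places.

Cp = (USL − LSL) / (6σ̂) = (44.51 − 33.20) / (6 × 2.825) = 11.3100 / 16.9500 = 0.6673

0.67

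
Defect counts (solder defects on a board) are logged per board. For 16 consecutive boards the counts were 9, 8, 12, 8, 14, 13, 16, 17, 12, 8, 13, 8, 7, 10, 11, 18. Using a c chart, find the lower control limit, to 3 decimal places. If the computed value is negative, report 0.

c̄ = (9 + 8 + 12 + 8 + 14 + 13 + 16 + 17 + 12 + 8 + 13 + 8 + 7 + 10 + 11 + 18) / 16 = 184 / 16 = 11.5000
LCL = c̄ − 3√c̄ = 11.5000 − 3 × 3.3912 = 1.3265

1.327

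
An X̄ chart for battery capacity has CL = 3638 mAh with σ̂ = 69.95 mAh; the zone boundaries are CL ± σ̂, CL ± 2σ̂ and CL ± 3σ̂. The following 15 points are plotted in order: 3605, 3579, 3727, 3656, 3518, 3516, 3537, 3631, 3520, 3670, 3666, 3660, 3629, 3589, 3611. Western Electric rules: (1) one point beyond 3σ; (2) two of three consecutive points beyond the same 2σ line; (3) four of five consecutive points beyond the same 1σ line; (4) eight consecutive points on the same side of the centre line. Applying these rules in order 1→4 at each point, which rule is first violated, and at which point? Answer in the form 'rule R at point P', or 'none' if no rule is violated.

rule 3 at point 9

Zone of each point (C = within 1σ̂, B = 1σ̂–2σ̂, A = 2σ̂–3σ̂, * = beyond 3σ̂; sign = side of CL): 1:-C, 2:-C, 3:+B, 4:+C, 5:-B, 6:-B, 7:-B, 8:-C, 9:-B, 10:+C, 11:+C, 12:+C, 13:-C, 14:-C, 15:-C
Rule 3 (four of five consecutive points beyond the same 1σ limit) is satisfied at point 9.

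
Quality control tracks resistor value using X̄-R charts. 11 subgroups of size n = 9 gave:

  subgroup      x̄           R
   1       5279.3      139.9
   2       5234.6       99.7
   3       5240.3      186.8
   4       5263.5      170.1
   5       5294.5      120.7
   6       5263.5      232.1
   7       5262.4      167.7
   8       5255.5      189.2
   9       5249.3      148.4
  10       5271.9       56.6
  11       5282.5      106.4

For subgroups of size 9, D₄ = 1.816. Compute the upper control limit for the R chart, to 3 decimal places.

267.051

R̄ = (139.9 + 99.7 + 186.8 + 170.1 + 120.7 + 232.1 + 167.7 + 189.2 + 148.4 + 56.6 + 106.4) / 11 = 1617.6000 / 11 = 147.0545
UCL_R = D₄·R̄ = 1.816 × 147.0545 = 267.0511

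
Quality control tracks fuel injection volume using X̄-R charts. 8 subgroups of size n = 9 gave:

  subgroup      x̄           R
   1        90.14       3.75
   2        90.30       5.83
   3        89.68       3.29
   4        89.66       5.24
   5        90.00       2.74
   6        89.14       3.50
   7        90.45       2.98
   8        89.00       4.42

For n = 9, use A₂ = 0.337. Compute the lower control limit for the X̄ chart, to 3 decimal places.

88.459

X̄̄ = (90.14 + 90.30 + 89.68 + 89.66 + 90.00 + 89.14 + 90.45 + 89.00) / 8 = 718.3700 / 8 = 89.7963
R̄ = (3.75 + 5.83 + 3.29 + 5.24 + 2.74 + 3.50 + 2.98 + 4.42) / 8 = 31.7500 / 8 = 3.9688
LCL = X̄̄ − A₂·R̄ = 89.7963 − 0.337 × 3.9688 = 88.4588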